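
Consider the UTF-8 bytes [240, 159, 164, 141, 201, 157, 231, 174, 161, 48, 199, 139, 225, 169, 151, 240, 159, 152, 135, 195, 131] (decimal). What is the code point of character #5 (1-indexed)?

Offset 0: leading byte 0xF0 = 11110000 → 4-byte char #1 = F0 9F A4 8D.
Offset 4: leading byte 0xC9 = 11001001 → 2-byte char #2 = C9 9D.
Offset 6: leading byte 0xE7 = 11100111 → 3-byte char #3 = E7 AE A1.
Offset 9: leading byte 0x30 = 00110000 → 1-byte char #4 = 30.
Offset 10: leading byte 0xC7 = 11000111 → 2-byte char #5 = C7 8B.
Leading byte 0xC7 = 11000111 matches 110xxxxx → 2-byte sequence.
Byte 1: 0xC7 = 11000111, payload 00111 (5 bits).
Byte 2: 0x8B = 10001011 (10xxxxxx ✓), payload 001011.
Concatenate: 00111001011 = 0x1CB (11 bits → U+01CB).

U+01CB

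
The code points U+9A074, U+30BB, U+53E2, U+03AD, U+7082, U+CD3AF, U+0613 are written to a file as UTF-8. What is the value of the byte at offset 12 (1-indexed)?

1-indexed offset 12 is 0-indexed offset 11.
U+9A074 → 4-byte form F2 9A 81 B4 at offsets 0–3.
U+30BB → 3-byte form E3 82 BB at offsets 4–6.
U+53E2 → 3-byte form E5 8F A2 at offsets 7–9.
U+03AD → 2-byte form CE AD at offsets 10–11.
Offset 11 falls in char 4's range; it's byte 2 of CE AD = 0xAD.

0xAD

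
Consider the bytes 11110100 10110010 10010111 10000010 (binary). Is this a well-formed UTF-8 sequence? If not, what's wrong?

invalid (encodes a value above U+10FFFF)

Leading byte 0xF4 = 11110100 → 4-byte form.
Payload = 0x1325C2, which exceeds U+10FFFF, the maximum Unicode code point. (Leading bytes F5–FF, or F4 followed by ≥ 0x90, are invalid.)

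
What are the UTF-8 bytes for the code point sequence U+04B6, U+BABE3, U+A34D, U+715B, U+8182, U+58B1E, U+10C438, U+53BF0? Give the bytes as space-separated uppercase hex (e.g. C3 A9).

D2 B6 F2 BA AF A3 EA 8D 8D E7 85 9B E8 86 82 F1 98 AC 9E F4 8C 90 B8 F1 93 AF B0

U+04B6: 2-byte form → D2 B6.
U+BABE3: 4-byte form → F2 BA AF A3.
U+A34D: 3-byte form → EA 8D 8D.
U+715B: 3-byte form → E7 85 9B.
U+8182: 3-byte form → E8 86 82.
U+58B1E: 4-byte form → F1 98 AC 9E.
U+10C438: 4-byte form → F4 8C 90 B8.
U+53BF0: 4-byte form → F1 93 AF B0.
Concatenated (27 bytes): D2 B6 F2 BA AF A3 EA 8D 8D E7 85 9B E8 86 82 F1 98 AC 9E F4 8C 90 B8 F1 93 AF B0.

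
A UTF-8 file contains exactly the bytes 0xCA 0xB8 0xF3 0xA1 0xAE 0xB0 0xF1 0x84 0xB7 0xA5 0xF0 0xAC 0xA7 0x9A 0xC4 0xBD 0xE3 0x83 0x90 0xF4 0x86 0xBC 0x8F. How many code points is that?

7

Byte at offset 0: 0xCA = 11001010 → 2-byte char (#1). Advance 2.
Byte at offset 2: 0xF3 = 11110011 → 4-byte char (#2). Advance 4.
Byte at offset 6: 0xF1 = 11110001 → 4-byte char (#3). Advance 4.
Byte at offset 10: 0xF0 = 11110000 → 4-byte char (#4). Advance 4.
Byte at offset 14: 0xC4 = 11000100 → 2-byte char (#5). Advance 2.
Byte at offset 16: 0xE3 = 11100011 → 3-byte char (#6). Advance 3.
Byte at offset 19: 0xF4 = 11110100 → 4-byte char (#7). Advance 4.
Reached end at offset 23 after 7 code points.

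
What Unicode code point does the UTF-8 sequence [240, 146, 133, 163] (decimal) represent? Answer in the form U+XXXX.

Leading byte 0xF0 = 11110000 matches 11110xxx → 4-byte sequence.
Byte 1: 0xF0 = 11110000, payload 000 (3 bits).
Byte 2: 0x92 = 10010010 (10xxxxxx ✓), payload 010010.
Byte 3: 0x85 = 10000101 (10xxxxxx ✓), payload 000101.
Byte 4: 0xA3 = 10100011 (10xxxxxx ✓), payload 100011.
Concatenate: 000010010000101100011 = 0x12163 (21 bits → U+12163).

U+12163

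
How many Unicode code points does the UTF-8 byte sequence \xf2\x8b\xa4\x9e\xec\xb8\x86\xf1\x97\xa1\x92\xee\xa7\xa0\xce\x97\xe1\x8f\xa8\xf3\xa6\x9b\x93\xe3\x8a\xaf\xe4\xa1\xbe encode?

Byte at offset 0: 0xF2 = 11110010 → 4-byte char (#1). Advance 4.
Byte at offset 4: 0xEC = 11101100 → 3-byte char (#2). Advance 3.
Byte at offset 7: 0xF1 = 11110001 → 4-byte char (#3). Advance 4.
Byte at offset 11: 0xEE = 11101110 → 3-byte char (#4). Advance 3.
Byte at offset 14: 0xCE = 11001110 → 2-byte char (#5). Advance 2.
Byte at offset 16: 0xE1 = 11100001 → 3-byte char (#6). Advance 3.
Byte at offset 19: 0xF3 = 11110011 → 4-byte char (#7). Advance 4.
Byte at offset 23: 0xE3 = 11100011 → 3-byte char (#8). Advance 3.
Byte at offset 26: 0xE4 = 11100100 → 3-byte char (#9). Advance 3.
Reached end at offset 29 after 9 code points.

9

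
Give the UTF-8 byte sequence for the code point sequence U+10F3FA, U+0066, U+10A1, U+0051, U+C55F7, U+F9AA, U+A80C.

U+10F3FA: 4-byte form → F4 8F 8F BA.
U+0066: 1-byte form → 66.
U+10A1: 3-byte form → E1 82 A1.
U+0051: 1-byte form → 51.
U+C55F7: 4-byte form → F3 85 97 B7.
U+F9AA: 3-byte form → EF A6 AA.
U+A80C: 3-byte form → EA A0 8C.
Concatenated (19 bytes): F4 8F 8F BA 66 E1 82 A1 51 F3 85 97 B7 EF A6 AA EA A0 8C.

F4 8F 8F BA 66 E1 82 A1 51 F3 85 97 B7 EF A6 AA EA A0 8C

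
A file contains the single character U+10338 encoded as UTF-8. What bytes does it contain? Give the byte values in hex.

U+10338 = 0x10338 = 66360 decimal. In range U+10000–U+10FFFF → 4-byte form: 11110xxx 10xxxxxx 10xxxxxx 10xxxxxx.
Binary (21 bits): 000010000001100111000.
Split 3+6+6+6: 000 | 010000 | 001100 | 111000.
Byte 1: 11110000 = 0xF0.
Byte 2: 10010000 = 0x90.
Byte 3: 10001100 = 0x8C.
Byte 4: 10111000 = 0xB8.

F0 90 8C B8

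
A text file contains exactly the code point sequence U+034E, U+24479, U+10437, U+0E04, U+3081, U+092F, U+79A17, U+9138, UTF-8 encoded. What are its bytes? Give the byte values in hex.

U+034E: 2-byte form → CD 8E.
U+24479: 4-byte form → F0 A4 91 B9.
U+10437: 4-byte form → F0 90 90 B7.
U+0E04: 3-byte form → E0 B8 84.
U+3081: 3-byte form → E3 82 81.
U+092F: 3-byte form → E0 A4 AF.
U+79A17: 4-byte form → F1 B9 A8 97.
U+9138: 3-byte form → E9 84 B8.
Concatenated (26 bytes): CD 8E F0 A4 91 B9 F0 90 90 B7 E0 B8 84 E3 82 81 E0 A4 AF F1 B9 A8 97 E9 84 B8.

CD 8E F0 A4 91 B9 F0 90 90 B7 E0 B8 84 E3 82 81 E0 A4 AF F1 B9 A8 97 E9 84 B8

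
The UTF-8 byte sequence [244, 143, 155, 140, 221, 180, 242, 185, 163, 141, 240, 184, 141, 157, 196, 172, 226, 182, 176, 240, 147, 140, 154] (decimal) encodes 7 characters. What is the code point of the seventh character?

Offset 0: leading byte 0xF4 = 11110100 → 4-byte char #1 = F4 8F 9B 8C.
Offset 4: leading byte 0xDD = 11011101 → 2-byte char #2 = DD B4.
Offset 6: leading byte 0xF2 = 11110010 → 4-byte char #3 = F2 B9 A3 8D.
Offset 10: leading byte 0xF0 = 11110000 → 4-byte char #4 = F0 B8 8D 9D.
Offset 14: leading byte 0xC4 = 11000100 → 2-byte char #5 = C4 AC.
Offset 16: leading byte 0xE2 = 11100010 → 3-byte char #6 = E2 B6 B0.
Offset 19: leading byte 0xF0 = 11110000 → 4-byte char #7 = F0 93 8C 9A.
Leading byte 0xF0 = 11110000 matches 11110xxx → 4-byte sequence.
Byte 1: 0xF0 = 11110000, payload 000 (3 bits).
Byte 2: 0x93 = 10010011 (10xxxxxx ✓), payload 010011.
Byte 3: 0x8C = 10001100 (10xxxxxx ✓), payload 001100.
Byte 4: 0x9A = 10011010 (10xxxxxx ✓), payload 011010.
Concatenate: 000010011001100011010 = 0x1331A (21 bits → U+1331A).

U+1331A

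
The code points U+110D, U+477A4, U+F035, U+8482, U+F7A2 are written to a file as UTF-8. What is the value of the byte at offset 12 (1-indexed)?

0x92

1-indexed offset 12 is 0-indexed offset 11.
U+110D → 3-byte form E1 84 8D at offsets 0–2.
U+477A4 → 4-byte form F1 87 9E A4 at offsets 3–6.
U+F035 → 3-byte form EF 80 B5 at offsets 7–9.
U+8482 → 3-byte form E8 92 82 at offsets 10–12.
Offset 11 falls in char 4's range; it's byte 2 of E8 92 82 = 0x92.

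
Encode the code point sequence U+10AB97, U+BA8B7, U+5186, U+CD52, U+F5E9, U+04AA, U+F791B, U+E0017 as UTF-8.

U+10AB97: 4-byte form → F4 8A AE 97.
U+BA8B7: 4-byte form → F2 BA A2 B7.
U+5186: 3-byte form → E5 86 86.
U+CD52: 3-byte form → EC B5 92.
U+F5E9: 3-byte form → EF 97 A9.
U+04AA: 2-byte form → D2 AA.
U+F791B: 4-byte form → F3 B7 A4 9B.
U+E0017: 4-byte form → F3 A0 80 97.
Concatenated (27 bytes): F4 8A AE 97 F2 BA A2 B7 E5 86 86 EC B5 92 EF 97 A9 D2 AA F3 B7 A4 9B F3 A0 80 97.

F4 8A AE 97 F2 BA A2 B7 E5 86 86 EC B5 92 EF 97 A9 D2 AA F3 B7 A4 9B F3 A0 80 97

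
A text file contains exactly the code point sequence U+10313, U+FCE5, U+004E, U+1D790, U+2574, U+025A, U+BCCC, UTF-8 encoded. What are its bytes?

F0 90 8C 93 EF B3 A5 4E F0 9D 9E 90 E2 95 B4 C9 9A EB B3 8C

U+10313: 4-byte form → F0 90 8C 93.
U+FCE5: 3-byte form → EF B3 A5.
U+004E: 1-byte form → 4E.
U+1D790: 4-byte form → F0 9D 9E 90.
U+2574: 3-byte form → E2 95 B4.
U+025A: 2-byte form → C9 9A.
U+BCCC: 3-byte form → EB B3 8C.
Concatenated (20 bytes): F0 90 8C 93 EF B3 A5 4E F0 9D 9E 90 E2 95 B4 C9 9A EB B3 8C.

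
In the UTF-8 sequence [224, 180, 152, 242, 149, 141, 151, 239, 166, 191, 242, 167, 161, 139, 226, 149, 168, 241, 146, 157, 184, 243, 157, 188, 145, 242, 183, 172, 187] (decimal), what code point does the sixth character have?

Offset 0: leading byte 0xE0 = 11100000 → 3-byte char #1 = E0 B4 98.
Offset 3: leading byte 0xF2 = 11110010 → 4-byte char #2 = F2 95 8D 97.
Offset 7: leading byte 0xEF = 11101111 → 3-byte char #3 = EF A6 BF.
Offset 10: leading byte 0xF2 = 11110010 → 4-byte char #4 = F2 A7 A1 8B.
Offset 14: leading byte 0xE2 = 11100010 → 3-byte char #5 = E2 95 A8.
Offset 17: leading byte 0xF1 = 11110001 → 4-byte char #6 = F1 92 9D B8.
Leading byte 0xF1 = 11110001 matches 11110xxx → 4-byte sequence.
Byte 1: 0xF1 = 11110001, payload 001 (3 bits).
Byte 2: 0x92 = 10010010 (10xxxxxx ✓), payload 010010.
Byte 3: 0x9D = 10011101 (10xxxxxx ✓), payload 011101.
Byte 4: 0xB8 = 10111000 (10xxxxxx ✓), payload 111000.
Concatenate: 001010010011101111000 = 0x52778 (21 bits → U+52778).

U+52778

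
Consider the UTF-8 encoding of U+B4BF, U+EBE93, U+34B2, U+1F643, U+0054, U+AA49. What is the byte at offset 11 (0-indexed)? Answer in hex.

U+B4BF → 3-byte form EB 92 BF at offsets 0–2.
U+EBE93 → 4-byte form F3 AB BA 93 at offsets 3–6.
U+34B2 → 3-byte form E3 92 B2 at offsets 7–9.
U+1F643 → 4-byte form F0 9F 99 83 at offsets 10–13.
Offset 11 falls in char 4's range; it's byte 2 of F0 9F 99 83 = 0x9F.

0x9F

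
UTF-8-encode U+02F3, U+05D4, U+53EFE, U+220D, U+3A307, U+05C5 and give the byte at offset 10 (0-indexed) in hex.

0x8D

U+02F3 → 2-byte form CB B3 at offsets 0–1.
U+05D4 → 2-byte form D7 94 at offsets 2–3.
U+53EFE → 4-byte form F1 93 BB BE at offsets 4–7.
U+220D → 3-byte form E2 88 8D at offsets 8–10.
Offset 10 falls in char 4's range; it's byte 3 of E2 88 8D = 0x8D.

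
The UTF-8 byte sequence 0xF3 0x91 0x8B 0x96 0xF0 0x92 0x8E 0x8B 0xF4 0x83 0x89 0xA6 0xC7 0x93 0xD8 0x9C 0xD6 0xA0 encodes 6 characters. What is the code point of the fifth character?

Offset 0: leading byte 0xF3 = 11110011 → 4-byte char #1 = F3 91 8B 96.
Offset 4: leading byte 0xF0 = 11110000 → 4-byte char #2 = F0 92 8E 8B.
Offset 8: leading byte 0xF4 = 11110100 → 4-byte char #3 = F4 83 89 A6.
Offset 12: leading byte 0xC7 = 11000111 → 2-byte char #4 = C7 93.
Offset 14: leading byte 0xD8 = 11011000 → 2-byte char #5 = D8 9C.
Leading byte 0xD8 = 11011000 matches 110xxxxx → 2-byte sequence.
Byte 1: 0xD8 = 11011000, payload 11000 (5 bits).
Byte 2: 0x9C = 10011100 (10xxxxxx ✓), payload 011100.
Concatenate: 11000011100 = 0x61C (11 bits → U+061C).

U+061C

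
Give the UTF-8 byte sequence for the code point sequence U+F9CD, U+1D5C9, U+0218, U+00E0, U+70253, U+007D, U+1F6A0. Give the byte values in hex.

U+F9CD: 3-byte form → EF A7 8D.
U+1D5C9: 4-byte form → F0 9D 97 89.
U+0218: 2-byte form → C8 98.
U+00E0: 2-byte form → C3 A0.
U+70253: 4-byte form → F1 B0 89 93.
U+007D: 1-byte form → 7D.
U+1F6A0: 4-byte form → F0 9F 9A A0.
Concatenated (20 bytes): EF A7 8D F0 9D 97 89 C8 98 C3 A0 F1 B0 89 93 7D F0 9F 9A A0.

EF A7 8D F0 9D 97 89 C8 98 C3 A0 F1 B0 89 93 7D F0 9F 9A A0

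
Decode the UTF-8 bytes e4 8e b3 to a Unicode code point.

Leading byte 0xE4 = 11100100 matches 1110xxxx → 3-byte sequence.
Byte 1: 0xE4 = 11100100, payload 0100 (4 bits).
Byte 2: 0x8E = 10001110 (10xxxxxx ✓), payload 001110.
Byte 3: 0xB3 = 10110011 (10xxxxxx ✓), payload 110011.
Concatenate: 0100001110110011 = 0x43B3 (16 bits → U+43B3).

U+43B3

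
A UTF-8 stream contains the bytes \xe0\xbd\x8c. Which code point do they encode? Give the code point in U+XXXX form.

U+0F4C

Leading byte 0xE0 = 11100000 matches 1110xxxx → 3-byte sequence.
Byte 1: 0xE0 = 11100000, payload 0000 (4 bits).
Byte 2: 0xBD = 10111101 (10xxxxxx ✓), payload 111101.
Byte 3: 0x8C = 10001100 (10xxxxxx ✓), payload 001100.
Concatenate: 0000111101001100 = 0xF4C (16 bits → U+0F4C).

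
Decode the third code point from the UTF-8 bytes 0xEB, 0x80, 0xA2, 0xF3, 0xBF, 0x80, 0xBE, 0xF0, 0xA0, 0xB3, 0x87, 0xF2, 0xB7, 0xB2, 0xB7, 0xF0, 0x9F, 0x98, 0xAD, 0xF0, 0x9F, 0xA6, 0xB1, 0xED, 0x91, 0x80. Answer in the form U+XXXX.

U+20CC7

Offset 0: leading byte 0xEB = 11101011 → 3-byte char #1 = EB 80 A2.
Offset 3: leading byte 0xF3 = 11110011 → 4-byte char #2 = F3 BF 80 BE.
Offset 7: leading byte 0xF0 = 11110000 → 4-byte char #3 = F0 A0 B3 87.
Leading byte 0xF0 = 11110000 matches 11110xxx → 4-byte sequence.
Byte 1: 0xF0 = 11110000, payload 000 (3 bits).
Byte 2: 0xA0 = 10100000 (10xxxxxx ✓), payload 100000.
Byte 3: 0xB3 = 10110011 (10xxxxxx ✓), payload 110011.
Byte 4: 0x87 = 10000111 (10xxxxxx ✓), payload 000111.
Concatenate: 000100000110011000111 = 0x20CC7 (21 bits → U+20CC7).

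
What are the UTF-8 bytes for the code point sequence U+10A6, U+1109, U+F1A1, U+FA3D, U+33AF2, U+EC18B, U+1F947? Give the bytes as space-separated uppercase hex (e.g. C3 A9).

E1 82 A6 E1 84 89 EF 86 A1 EF A8 BD F0 B3 AB B2 F3 AC 86 8B F0 9F A5 87

U+10A6: 3-byte form → E1 82 A6.
U+1109: 3-byte form → E1 84 89.
U+F1A1: 3-byte form → EF 86 A1.
U+FA3D: 3-byte form → EF A8 BD.
U+33AF2: 4-byte form → F0 B3 AB B2.
U+EC18B: 4-byte form → F3 AC 86 8B.
U+1F947: 4-byte form → F0 9F A5 87.
Concatenated (24 bytes): E1 82 A6 E1 84 89 EF 86 A1 EF A8 BD F0 B3 AB B2 F3 AC 86 8B F0 9F A5 87.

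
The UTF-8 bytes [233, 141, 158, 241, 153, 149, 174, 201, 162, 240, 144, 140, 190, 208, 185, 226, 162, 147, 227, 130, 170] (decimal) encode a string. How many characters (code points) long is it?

7

Byte at offset 0: 0xE9 = 11101001 → 3-byte char (#1). Advance 3.
Byte at offset 3: 0xF1 = 11110001 → 4-byte char (#2). Advance 4.
Byte at offset 7: 0xC9 = 11001001 → 2-byte char (#3). Advance 2.
Byte at offset 9: 0xF0 = 11110000 → 4-byte char (#4). Advance 4.
Byte at offset 13: 0xD0 = 11010000 → 2-byte char (#5). Advance 2.
Byte at offset 15: 0xE2 = 11100010 → 3-byte char (#6). Advance 3.
Byte at offset 18: 0xE3 = 11100011 → 3-byte char (#7). Advance 3.
Reached end at offset 21 after 7 code points.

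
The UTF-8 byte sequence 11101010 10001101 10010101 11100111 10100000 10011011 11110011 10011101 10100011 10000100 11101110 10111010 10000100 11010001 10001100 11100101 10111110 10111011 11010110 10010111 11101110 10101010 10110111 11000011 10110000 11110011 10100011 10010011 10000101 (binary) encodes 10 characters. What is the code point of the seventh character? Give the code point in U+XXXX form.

Offset 0: leading byte 0xEA = 11101010 → 3-byte char #1 = EA 8D 95.
Offset 3: leading byte 0xE7 = 11100111 → 3-byte char #2 = E7 A0 9B.
Offset 6: leading byte 0xF3 = 11110011 → 4-byte char #3 = F3 9D A3 84.
Offset 10: leading byte 0xEE = 11101110 → 3-byte char #4 = EE BA 84.
Offset 13: leading byte 0xD1 = 11010001 → 2-byte char #5 = D1 8C.
Offset 15: leading byte 0xE5 = 11100101 → 3-byte char #6 = E5 BE BB.
Offset 18: leading byte 0xD6 = 11010110 → 2-byte char #7 = D6 97.
Leading byte 0xD6 = 11010110 matches 110xxxxx → 2-byte sequence.
Byte 1: 0xD6 = 11010110, payload 10110 (5 bits).
Byte 2: 0x97 = 10010111 (10xxxxxx ✓), payload 010111.
Concatenate: 10110010111 = 0x597 (11 bits → U+0597).

U+0597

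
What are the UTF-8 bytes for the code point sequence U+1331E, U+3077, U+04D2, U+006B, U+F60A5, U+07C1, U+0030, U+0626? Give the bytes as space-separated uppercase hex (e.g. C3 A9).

F0 93 8C 9E E3 81 B7 D3 92 6B F3 B6 82 A5 DF 81 30 D8 A6

U+1331E: 4-byte form → F0 93 8C 9E.
U+3077: 3-byte form → E3 81 B7.
U+04D2: 2-byte form → D3 92.
U+006B: 1-byte form → 6B.
U+F60A5: 4-byte form → F3 B6 82 A5.
U+07C1: 2-byte form → DF 81.
U+0030: 1-byte form → 30.
U+0626: 2-byte form → D8 A6.
Concatenated (19 bytes): F0 93 8C 9E E3 81 B7 D3 92 6B F3 B6 82 A5 DF 81 30 D8 A6.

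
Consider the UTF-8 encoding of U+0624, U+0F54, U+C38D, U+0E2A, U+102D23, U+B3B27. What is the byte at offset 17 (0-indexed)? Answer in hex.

U+0624 → 2-byte form D8 A4 at offsets 0–1.
U+0F54 → 3-byte form E0 BD 94 at offsets 2–4.
U+C38D → 3-byte form EC 8E 8D at offsets 5–7.
U+0E2A → 3-byte form E0 B8 AA at offsets 8–10.
U+102D23 → 4-byte form F4 82 B4 A3 at offsets 11–14.
U+B3B27 → 4-byte form F2 B3 AC A7 at offsets 15–18.
Offset 17 falls in char 6's range; it's byte 3 of F2 B3 AC A7 = 0xAC.

0xAC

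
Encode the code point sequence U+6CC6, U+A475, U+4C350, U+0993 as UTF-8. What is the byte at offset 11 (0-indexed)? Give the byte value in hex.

U+6CC6 → 3-byte form E6 B3 86 at offsets 0–2.
U+A475 → 3-byte form EA 91 B5 at offsets 3–5.
U+4C350 → 4-byte form F1 8C 8D 90 at offsets 6–9.
U+0993 → 3-byte form E0 A6 93 at offsets 10–12.
Offset 11 falls in char 4's range; it's byte 2 of E0 A6 93 = 0xA6.

0xA6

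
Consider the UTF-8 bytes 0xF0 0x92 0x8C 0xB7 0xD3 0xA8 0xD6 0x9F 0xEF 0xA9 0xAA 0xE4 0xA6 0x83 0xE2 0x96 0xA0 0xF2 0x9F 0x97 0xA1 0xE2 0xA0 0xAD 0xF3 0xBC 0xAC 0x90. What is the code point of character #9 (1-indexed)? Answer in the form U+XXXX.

U+FCB10

Offset 0: leading byte 0xF0 = 11110000 → 4-byte char #1 = F0 92 8C B7.
Offset 4: leading byte 0xD3 = 11010011 → 2-byte char #2 = D3 A8.
Offset 6: leading byte 0xD6 = 11010110 → 2-byte char #3 = D6 9F.
Offset 8: leading byte 0xEF = 11101111 → 3-byte char #4 = EF A9 AA.
Offset 11: leading byte 0xE4 = 11100100 → 3-byte char #5 = E4 A6 83.
Offset 14: leading byte 0xE2 = 11100010 → 3-byte char #6 = E2 96 A0.
Offset 17: leading byte 0xF2 = 11110010 → 4-byte char #7 = F2 9F 97 A1.
Offset 21: leading byte 0xE2 = 11100010 → 3-byte char #8 = E2 A0 AD.
Offset 24: leading byte 0xF3 = 11110011 → 4-byte char #9 = F3 BC AC 90.
Leading byte 0xF3 = 11110011 matches 11110xxx → 4-byte sequence.
Byte 1: 0xF3 = 11110011, payload 011 (3 bits).
Byte 2: 0xBC = 10111100 (10xxxxxx ✓), payload 111100.
Byte 3: 0xAC = 10101100 (10xxxxxx ✓), payload 101100.
Byte 4: 0x90 = 10010000 (10xxxxxx ✓), payload 010000.
Concatenate: 011111100101100010000 = 0xFCB10 (21 bits → U+FCB10).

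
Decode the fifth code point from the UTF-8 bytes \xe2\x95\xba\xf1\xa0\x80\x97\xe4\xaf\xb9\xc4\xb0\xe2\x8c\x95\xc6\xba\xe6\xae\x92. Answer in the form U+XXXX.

U+2315

Offset 0: leading byte 0xE2 = 11100010 → 3-byte char #1 = E2 95 BA.
Offset 3: leading byte 0xF1 = 11110001 → 4-byte char #2 = F1 A0 80 97.
Offset 7: leading byte 0xE4 = 11100100 → 3-byte char #3 = E4 AF B9.
Offset 10: leading byte 0xC4 = 11000100 → 2-byte char #4 = C4 B0.
Offset 12: leading byte 0xE2 = 11100010 → 3-byte char #5 = E2 8C 95.
Leading byte 0xE2 = 11100010 matches 1110xxxx → 3-byte sequence.
Byte 1: 0xE2 = 11100010, payload 0010 (4 bits).
Byte 2: 0x8C = 10001100 (10xxxxxx ✓), payload 001100.
Byte 3: 0x95 = 10010101 (10xxxxxx ✓), payload 010101.
Concatenate: 0010001100010101 = 0x2315 (16 bits → U+2315).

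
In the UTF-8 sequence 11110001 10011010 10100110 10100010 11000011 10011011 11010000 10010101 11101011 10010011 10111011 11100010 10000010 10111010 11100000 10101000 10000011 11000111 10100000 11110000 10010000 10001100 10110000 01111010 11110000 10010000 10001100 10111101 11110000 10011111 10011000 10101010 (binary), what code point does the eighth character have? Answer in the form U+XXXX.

Offset 0: leading byte 0xF1 = 11110001 → 4-byte char #1 = F1 9A A6 A2.
Offset 4: leading byte 0xC3 = 11000011 → 2-byte char #2 = C3 9B.
Offset 6: leading byte 0xD0 = 11010000 → 2-byte char #3 = D0 95.
Offset 8: leading byte 0xEB = 11101011 → 3-byte char #4 = EB 93 BB.
Offset 11: leading byte 0xE2 = 11100010 → 3-byte char #5 = E2 82 BA.
Offset 14: leading byte 0xE0 = 11100000 → 3-byte char #6 = E0 A8 83.
Offset 17: leading byte 0xC7 = 11000111 → 2-byte char #7 = C7 A0.
Offset 19: leading byte 0xF0 = 11110000 → 4-byte char #8 = F0 90 8C B0.
Leading byte 0xF0 = 11110000 matches 11110xxx → 4-byte sequence.
Byte 1: 0xF0 = 11110000, payload 000 (3 bits).
Byte 2: 0x90 = 10010000 (10xxxxxx ✓), payload 010000.
Byte 3: 0x8C = 10001100 (10xxxxxx ✓), payload 001100.
Byte 4: 0xB0 = 10110000 (10xxxxxx ✓), payload 110000.
Concatenate: 000010000001100110000 = 0x10330 (21 bits → U+10330).

U+10330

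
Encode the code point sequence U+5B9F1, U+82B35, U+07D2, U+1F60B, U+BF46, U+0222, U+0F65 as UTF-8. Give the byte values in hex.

U+5B9F1: 4-byte form → F1 9B A7 B1.
U+82B35: 4-byte form → F2 82 AC B5.
U+07D2: 2-byte form → DF 92.
U+1F60B: 4-byte form → F0 9F 98 8B.
U+BF46: 3-byte form → EB BD 86.
U+0222: 2-byte form → C8 A2.
U+0F65: 3-byte form → E0 BD A5.
Concatenated (22 bytes): F1 9B A7 B1 F2 82 AC B5 DF 92 F0 9F 98 8B EB BD 86 C8 A2 E0 BD A5.

F1 9B A7 B1 F2 82 AC B5 DF 92 F0 9F 98 8B EB BD 86 C8 A2 E0 BD A5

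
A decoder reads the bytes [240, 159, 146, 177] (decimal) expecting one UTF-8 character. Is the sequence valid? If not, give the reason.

Leading byte 0xF0 = 11110000 → 4-byte form.
Continuation bytes 0x9F=10011111, 0x92=10010010, 0xB1=10110001 all match 10xxxxxx.
Decoded value 0x1F4B1 is ≥ 0x10000 (shortest form) and not a surrogate.

valid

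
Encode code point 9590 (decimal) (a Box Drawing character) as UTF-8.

U+2576 = 0x2576 = 9590 decimal. In range U+0800–U+FFFF → 3-byte form: 1110xxxx 10xxxxxx 10xxxxxx.
Binary (16 bits): 0010010101110110.
Split 4+6+6: 0010 | 010101 | 110110.
Byte 1: 11100010 = 0xE2.
Byte 2: 10010101 = 0x95.
Byte 3: 10110110 = 0xB6.

E2 95 B6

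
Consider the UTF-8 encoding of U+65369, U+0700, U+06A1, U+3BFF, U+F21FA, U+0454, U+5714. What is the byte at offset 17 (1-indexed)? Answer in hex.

1-indexed offset 17 is 0-indexed offset 16.
U+65369 → 4-byte form F1 A5 8D A9 at offsets 0–3.
U+0700 → 2-byte form DC 80 at offsets 4–5.
U+06A1 → 2-byte form DA A1 at offsets 6–7.
U+3BFF → 3-byte form E3 AF BF at offsets 8–10.
U+F21FA → 4-byte form F3 B2 87 BA at offsets 11–14.
U+0454 → 2-byte form D1 94 at offsets 15–16.
Offset 16 falls in char 6's range; it's byte 2 of D1 94 = 0x94.

0x94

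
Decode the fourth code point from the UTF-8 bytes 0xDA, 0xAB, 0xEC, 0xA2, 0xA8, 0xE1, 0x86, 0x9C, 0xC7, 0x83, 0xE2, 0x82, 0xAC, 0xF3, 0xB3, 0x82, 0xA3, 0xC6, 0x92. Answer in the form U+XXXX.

Offset 0: leading byte 0xDA = 11011010 → 2-byte char #1 = DA AB.
Offset 2: leading byte 0xEC = 11101100 → 3-byte char #2 = EC A2 A8.
Offset 5: leading byte 0xE1 = 11100001 → 3-byte char #3 = E1 86 9C.
Offset 8: leading byte 0xC7 = 11000111 → 2-byte char #4 = C7 83.
Leading byte 0xC7 = 11000111 matches 110xxxxx → 2-byte sequence.
Byte 1: 0xC7 = 11000111, payload 00111 (5 bits).
Byte 2: 0x83 = 10000011 (10xxxxxx ✓), payload 000011.
Concatenate: 00111000011 = 0x1C3 (11 bits → U+01C3).

U+01C3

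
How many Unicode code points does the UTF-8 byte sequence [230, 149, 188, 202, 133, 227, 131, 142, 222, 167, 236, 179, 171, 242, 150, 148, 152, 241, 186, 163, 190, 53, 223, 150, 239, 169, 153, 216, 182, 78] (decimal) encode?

Byte at offset 0: 0xE6 = 11100110 → 3-byte char (#1). Advance 3.
Byte at offset 3: 0xCA = 11001010 → 2-byte char (#2). Advance 2.
Byte at offset 5: 0xE3 = 11100011 → 3-byte char (#3). Advance 3.
Byte at offset 8: 0xDE = 11011110 → 2-byte char (#4). Advance 2.
Byte at offset 10: 0xEC = 11101100 → 3-byte char (#5). Advance 3.
Byte at offset 13: 0xF2 = 11110010 → 4-byte char (#6). Advance 4.
Byte at offset 17: 0xF1 = 11110001 → 4-byte char (#7). Advance 4.
Byte at offset 21: 0x35 = 00110101 → 1-byte char (#8). Advance 1.
Byte at offset 22: 0xDF = 11011111 → 2-byte char (#9). Advance 2.
Byte at offset 24: 0xEF = 11101111 → 3-byte char (#10). Advance 3.
Byte at offset 27: 0xD8 = 11011000 → 2-byte char (#11). Advance 2.
Byte at offset 29: 0x4E = 01001110 → 1-byte char (#12). Advance 1.
Reached end at offset 30 after 12 code points.

12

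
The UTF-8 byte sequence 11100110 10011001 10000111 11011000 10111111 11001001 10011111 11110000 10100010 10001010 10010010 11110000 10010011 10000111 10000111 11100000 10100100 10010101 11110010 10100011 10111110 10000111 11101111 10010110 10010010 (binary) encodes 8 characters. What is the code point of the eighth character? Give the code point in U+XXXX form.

U+F592

Offset 0: leading byte 0xE6 = 11100110 → 3-byte char #1 = E6 99 87.
Offset 3: leading byte 0xD8 = 11011000 → 2-byte char #2 = D8 BF.
Offset 5: leading byte 0xC9 = 11001001 → 2-byte char #3 = C9 9F.
Offset 7: leading byte 0xF0 = 11110000 → 4-byte char #4 = F0 A2 8A 92.
Offset 11: leading byte 0xF0 = 11110000 → 4-byte char #5 = F0 93 87 87.
Offset 15: leading byte 0xE0 = 11100000 → 3-byte char #6 = E0 A4 95.
Offset 18: leading byte 0xF2 = 11110010 → 4-byte char #7 = F2 A3 BE 87.
Offset 22: leading byte 0xEF = 11101111 → 3-byte char #8 = EF 96 92.
Leading byte 0xEF = 11101111 matches 1110xxxx → 3-byte sequence.
Byte 1: 0xEF = 11101111, payload 1111 (4 bits).
Byte 2: 0x96 = 10010110 (10xxxxxx ✓), payload 010110.
Byte 3: 0x92 = 10010010 (10xxxxxx ✓), payload 010010.
Concatenate: 1111010110010010 = 0xF592 (16 bits → U+F592).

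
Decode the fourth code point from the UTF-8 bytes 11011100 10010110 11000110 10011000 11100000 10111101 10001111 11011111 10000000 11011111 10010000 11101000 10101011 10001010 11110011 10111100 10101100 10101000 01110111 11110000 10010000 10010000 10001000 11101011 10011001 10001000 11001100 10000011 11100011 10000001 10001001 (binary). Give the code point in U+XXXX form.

U+07C0

Offset 0: leading byte 0xDC = 11011100 → 2-byte char #1 = DC 96.
Offset 2: leading byte 0xC6 = 11000110 → 2-byte char #2 = C6 98.
Offset 4: leading byte 0xE0 = 11100000 → 3-byte char #3 = E0 BD 8F.
Offset 7: leading byte 0xDF = 11011111 → 2-byte char #4 = DF 80.
Leading byte 0xDF = 11011111 matches 110xxxxx → 2-byte sequence.
Byte 1: 0xDF = 11011111, payload 11111 (5 bits).
Byte 2: 0x80 = 10000000 (10xxxxxx ✓), payload 000000.
Concatenate: 11111000000 = 0x7C0 (11 bits → U+07C0).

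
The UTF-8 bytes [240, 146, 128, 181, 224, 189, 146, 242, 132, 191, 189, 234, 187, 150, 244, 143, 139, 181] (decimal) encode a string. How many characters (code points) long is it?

5

Byte at offset 0: 0xF0 = 11110000 → 4-byte char (#1). Advance 4.
Byte at offset 4: 0xE0 = 11100000 → 3-byte char (#2). Advance 3.
Byte at offset 7: 0xF2 = 11110010 → 4-byte char (#3). Advance 4.
Byte at offset 11: 0xEA = 11101010 → 3-byte char (#4). Advance 3.
Byte at offset 14: 0xF4 = 11110100 → 4-byte char (#5). Advance 4.
Reached end at offset 18 after 5 code points.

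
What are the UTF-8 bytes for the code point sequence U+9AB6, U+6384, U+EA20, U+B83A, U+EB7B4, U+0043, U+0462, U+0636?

E9 AA B6 E6 8E 84 EE A8 A0 EB A0 BA F3 AB 9E B4 43 D1 A2 D8 B6

U+9AB6: 3-byte form → E9 AA B6.
U+6384: 3-byte form → E6 8E 84.
U+EA20: 3-byte form → EE A8 A0.
U+B83A: 3-byte form → EB A0 BA.
U+EB7B4: 4-byte form → F3 AB 9E B4.
U+0043: 1-byte form → 43.
U+0462: 2-byte form → D1 A2.
U+0636: 2-byte form → D8 B6.
Concatenated (21 bytes): E9 AA B6 E6 8E 84 EE A8 A0 EB A0 BA F3 AB 9E B4 43 D1 A2 D8 B6.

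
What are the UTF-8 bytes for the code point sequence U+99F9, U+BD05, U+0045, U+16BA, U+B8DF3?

E9 A7 B9 EB B4 85 45 E1 9A BA F2 B8 B7 B3

U+99F9: 3-byte form → E9 A7 B9.
U+BD05: 3-byte form → EB B4 85.
U+0045: 1-byte form → 45.
U+16BA: 3-byte form → E1 9A BA.
U+B8DF3: 4-byte form → F2 B8 B7 B3.
Concatenated (14 bytes): E9 A7 B9 EB B4 85 45 E1 9A BA F2 B8 B7 B3.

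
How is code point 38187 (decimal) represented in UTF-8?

E9 94 AB

U+952B = 0x952B = 38187 decimal. In range U+0800–U+FFFF → 3-byte form: 1110xxxx 10xxxxxx 10xxxxxx.
Binary (16 bits): 1001010100101011.
Split 4+6+6: 1001 | 010100 | 101011.
Byte 1: 11101001 = 0xE9.
Byte 2: 10010100 = 0x94.
Byte 3: 10101011 = 0xAB.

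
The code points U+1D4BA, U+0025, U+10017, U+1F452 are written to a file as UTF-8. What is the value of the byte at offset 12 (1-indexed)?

0x91

1-indexed offset 12 is 0-indexed offset 11.
U+1D4BA → 4-byte form F0 9D 92 BA at offsets 0–3.
U+0025 → 1-byte form 25 at offsets 4–4.
U+10017 → 4-byte form F0 90 80 97 at offsets 5–8.
U+1F452 → 4-byte form F0 9F 91 92 at offsets 9–12.
Offset 11 falls in char 4's range; it's byte 3 of F0 9F 91 92 = 0x91.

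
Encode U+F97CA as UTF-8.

F3 B9 9F 8A

U+F97CA = 0xF97CA = 1021898 decimal. In range U+10000–U+10FFFF → 4-byte form: 11110xxx 10xxxxxx 10xxxxxx 10xxxxxx.
Binary (21 bits): 011111001011111001010.
Split 3+6+6+6: 011 | 111001 | 011111 | 001010.
Byte 1: 11110011 = 0xF3.
Byte 2: 10111001 = 0xB9.
Byte 3: 10011111 = 0x9F.
Byte 4: 10001010 = 0x8A.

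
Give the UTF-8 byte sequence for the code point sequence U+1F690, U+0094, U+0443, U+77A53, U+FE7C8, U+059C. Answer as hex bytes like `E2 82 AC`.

U+1F690: 4-byte form → F0 9F 9A 90.
U+0094: 2-byte form → C2 94.
U+0443: 2-byte form → D1 83.
U+77A53: 4-byte form → F1 B7 A9 93.
U+FE7C8: 4-byte form → F3 BE 9F 88.
U+059C: 2-byte form → D6 9C.
Concatenated (18 bytes): F0 9F 9A 90 C2 94 D1 83 F1 B7 A9 93 F3 BE 9F 88 D6 9C.

F0 9F 9A 90 C2 94 D1 83 F1 B7 A9 93 F3 BE 9F 88 D6 9C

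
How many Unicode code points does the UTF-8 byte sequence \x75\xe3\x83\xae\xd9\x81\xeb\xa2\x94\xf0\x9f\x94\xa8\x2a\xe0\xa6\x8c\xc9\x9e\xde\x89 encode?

9

Byte at offset 0: 0x75 = 01110101 → 1-byte char (#1). Advance 1.
Byte at offset 1: 0xE3 = 11100011 → 3-byte char (#2). Advance 3.
Byte at offset 4: 0xD9 = 11011001 → 2-byte char (#3). Advance 2.
Byte at offset 6: 0xEB = 11101011 → 3-byte char (#4). Advance 3.
Byte at offset 9: 0xF0 = 11110000 → 4-byte char (#5). Advance 4.
Byte at offset 13: 0x2A = 00101010 → 1-byte char (#6). Advance 1.
Byte at offset 14: 0xE0 = 11100000 → 3-byte char (#7). Advance 3.
Byte at offset 17: 0xC9 = 11001001 → 2-byte char (#8). Advance 2.
Byte at offset 19: 0xDE = 11011110 → 2-byte char (#9). Advance 2.
Reached end at offset 21 after 9 code points.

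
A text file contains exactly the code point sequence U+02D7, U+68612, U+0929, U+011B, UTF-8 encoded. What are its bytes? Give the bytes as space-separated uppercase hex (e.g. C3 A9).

U+02D7: 2-byte form → CB 97.
U+68612: 4-byte form → F1 A8 98 92.
U+0929: 3-byte form → E0 A4 A9.
U+011B: 2-byte form → C4 9B.
Concatenated (11 bytes): CB 97 F1 A8 98 92 E0 A4 A9 C4 9B.

CB 97 F1 A8 98 92 E0 A4 A9 C4 9B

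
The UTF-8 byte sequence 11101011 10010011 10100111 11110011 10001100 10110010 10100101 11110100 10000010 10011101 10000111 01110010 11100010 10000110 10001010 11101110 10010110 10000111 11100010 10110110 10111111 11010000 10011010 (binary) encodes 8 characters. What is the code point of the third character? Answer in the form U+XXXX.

Offset 0: leading byte 0xEB = 11101011 → 3-byte char #1 = EB 93 A7.
Offset 3: leading byte 0xF3 = 11110011 → 4-byte char #2 = F3 8C B2 A5.
Offset 7: leading byte 0xF4 = 11110100 → 4-byte char #3 = F4 82 9D 87.
Leading byte 0xF4 = 11110100 matches 11110xxx → 4-byte sequence.
Byte 1: 0xF4 = 11110100, payload 100 (3 bits).
Byte 2: 0x82 = 10000010 (10xxxxxx ✓), payload 000010.
Byte 3: 0x9D = 10011101 (10xxxxxx ✓), payload 011101.
Byte 4: 0x87 = 10000111 (10xxxxxx ✓), payload 000111.
Concatenate: 100000010011101000111 = 0x102747 (21 bits → U+102747).

U+102747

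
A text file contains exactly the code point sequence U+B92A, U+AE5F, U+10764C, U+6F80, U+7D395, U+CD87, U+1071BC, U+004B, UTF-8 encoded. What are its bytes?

EB A4 AA EA B9 9F F4 87 99 8C E6 BE 80 F1 BD 8E 95 EC B6 87 F4 87 86 BC 4B

U+B92A: 3-byte form → EB A4 AA.
U+AE5F: 3-byte form → EA B9 9F.
U+10764C: 4-byte form → F4 87 99 8C.
U+6F80: 3-byte form → E6 BE 80.
U+7D395: 4-byte form → F1 BD 8E 95.
U+CD87: 3-byte form → EC B6 87.
U+1071BC: 4-byte form → F4 87 86 BC.
U+004B: 1-byte form → 4B.
Concatenated (25 bytes): EB A4 AA EA B9 9F F4 87 99 8C E6 BE 80 F1 BD 8E 95 EC B6 87 F4 87 86 BC 4B.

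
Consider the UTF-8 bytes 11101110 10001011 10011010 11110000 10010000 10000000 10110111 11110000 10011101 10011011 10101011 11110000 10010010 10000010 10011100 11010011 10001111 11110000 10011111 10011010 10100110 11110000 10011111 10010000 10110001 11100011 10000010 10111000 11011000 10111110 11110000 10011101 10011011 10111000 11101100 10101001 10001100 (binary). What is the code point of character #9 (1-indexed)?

U+063E

Offset 0: leading byte 0xEE = 11101110 → 3-byte char #1 = EE 8B 9A.
Offset 3: leading byte 0xF0 = 11110000 → 4-byte char #2 = F0 90 80 B7.
Offset 7: leading byte 0xF0 = 11110000 → 4-byte char #3 = F0 9D 9B AB.
Offset 11: leading byte 0xF0 = 11110000 → 4-byte char #4 = F0 92 82 9C.
Offset 15: leading byte 0xD3 = 11010011 → 2-byte char #5 = D3 8F.
Offset 17: leading byte 0xF0 = 11110000 → 4-byte char #6 = F0 9F 9A A6.
Offset 21: leading byte 0xF0 = 11110000 → 4-byte char #7 = F0 9F 90 B1.
Offset 25: leading byte 0xE3 = 11100011 → 3-byte char #8 = E3 82 B8.
Offset 28: leading byte 0xD8 = 11011000 → 2-byte char #9 = D8 BE.
Leading byte 0xD8 = 11011000 matches 110xxxxx → 2-byte sequence.
Byte 1: 0xD8 = 11011000, payload 11000 (5 bits).
Byte 2: 0xBE = 10111110 (10xxxxxx ✓), payload 111110.
Concatenate: 11000111110 = 0x63E (11 bits → U+063E).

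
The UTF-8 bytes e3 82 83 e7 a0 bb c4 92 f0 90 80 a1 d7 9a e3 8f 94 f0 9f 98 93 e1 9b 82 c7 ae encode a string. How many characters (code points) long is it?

Byte at offset 0: 0xE3 = 11100011 → 3-byte char (#1). Advance 3.
Byte at offset 3: 0xE7 = 11100111 → 3-byte char (#2). Advance 3.
Byte at offset 6: 0xC4 = 11000100 → 2-byte char (#3). Advance 2.
Byte at offset 8: 0xF0 = 11110000 → 4-byte char (#4). Advance 4.
Byte at offset 12: 0xD7 = 11010111 → 2-byte char (#5). Advance 2.
Byte at offset 14: 0xE3 = 11100011 → 3-byte char (#6). Advance 3.
Byte at offset 17: 0xF0 = 11110000 → 4-byte char (#7). Advance 4.
Byte at offset 21: 0xE1 = 11100001 → 3-byte char (#8). Advance 3.
Byte at offset 24: 0xC7 = 11000111 → 2-byte char (#9). Advance 2.
Reached end at offset 26 after 9 code points.

9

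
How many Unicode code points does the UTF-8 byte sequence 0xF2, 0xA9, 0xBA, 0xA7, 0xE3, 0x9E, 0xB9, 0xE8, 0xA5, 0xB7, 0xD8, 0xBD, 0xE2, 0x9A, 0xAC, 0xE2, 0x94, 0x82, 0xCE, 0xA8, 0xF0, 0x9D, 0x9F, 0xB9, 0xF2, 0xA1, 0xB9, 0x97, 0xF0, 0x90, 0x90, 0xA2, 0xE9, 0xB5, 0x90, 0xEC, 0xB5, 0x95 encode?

Byte at offset 0: 0xF2 = 11110010 → 4-byte char (#1). Advance 4.
Byte at offset 4: 0xE3 = 11100011 → 3-byte char (#2). Advance 3.
Byte at offset 7: 0xE8 = 11101000 → 3-byte char (#3). Advance 3.
Byte at offset 10: 0xD8 = 11011000 → 2-byte char (#4). Advance 2.
Byte at offset 12: 0xE2 = 11100010 → 3-byte char (#5). Advance 3.
Byte at offset 15: 0xE2 = 11100010 → 3-byte char (#6). Advance 3.
Byte at offset 18: 0xCE = 11001110 → 2-byte char (#7). Advance 2.
Byte at offset 20: 0xF0 = 11110000 → 4-byte char (#8). Advance 4.
Byte at offset 24: 0xF2 = 11110010 → 4-byte char (#9). Advance 4.
Byte at offset 28: 0xF0 = 11110000 → 4-byte char (#10). Advance 4.
Byte at offset 32: 0xE9 = 11101001 → 3-byte char (#11). Advance 3.
Byte at offset 35: 0xEC = 11101100 → 3-byte char (#12). Advance 3.
Reached end at offset 38 after 12 code points.

12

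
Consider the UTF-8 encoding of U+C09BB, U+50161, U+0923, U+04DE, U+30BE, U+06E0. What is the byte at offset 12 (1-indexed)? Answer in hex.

0xD3

1-indexed offset 12 is 0-indexed offset 11.
U+C09BB → 4-byte form F3 80 A6 BB at offsets 0–3.
U+50161 → 4-byte form F1 90 85 A1 at offsets 4–7.
U+0923 → 3-byte form E0 A4 A3 at offsets 8–10.
U+04DE → 2-byte form D3 9E at offsets 11–12.
Offset 11 falls in char 4's range; it's byte 1 of D3 9E = 0xD3.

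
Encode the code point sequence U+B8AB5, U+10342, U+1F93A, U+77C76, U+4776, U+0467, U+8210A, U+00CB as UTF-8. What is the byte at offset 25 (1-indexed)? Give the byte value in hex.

1-indexed offset 25 is 0-indexed offset 24.
U+B8AB5 → 4-byte form F2 B8 AA B5 at offsets 0–3.
U+10342 → 4-byte form F0 90 8D 82 at offsets 4–7.
U+1F93A → 4-byte form F0 9F A4 BA at offsets 8–11.
U+77C76 → 4-byte form F1 B7 B1 B6 at offsets 12–15.
U+4776 → 3-byte form E4 9D B6 at offsets 16–18.
U+0467 → 2-byte form D1 A7 at offsets 19–20.
U+8210A → 4-byte form F2 82 84 8A at offsets 21–24.
Offset 24 falls in char 7's range; it's byte 4 of F2 82 84 8A = 0x8A.

0x8A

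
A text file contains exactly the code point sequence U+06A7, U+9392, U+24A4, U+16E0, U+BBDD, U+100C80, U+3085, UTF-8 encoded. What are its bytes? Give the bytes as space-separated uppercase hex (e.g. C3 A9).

U+06A7: 2-byte form → DA A7.
U+9392: 3-byte form → E9 8E 92.
U+24A4: 3-byte form → E2 92 A4.
U+16E0: 3-byte form → E1 9B A0.
U+BBDD: 3-byte form → EB AF 9D.
U+100C80: 4-byte form → F4 80 B2 80.
U+3085: 3-byte form → E3 82 85.
Concatenated (21 bytes): DA A7 E9 8E 92 E2 92 A4 E1 9B A0 EB AF 9D F4 80 B2 80 E3 82 85.

DA A7 E9 8E 92 E2 92 A4 E1 9B A0 EB AF 9D F4 80 B2 80 E3 82 85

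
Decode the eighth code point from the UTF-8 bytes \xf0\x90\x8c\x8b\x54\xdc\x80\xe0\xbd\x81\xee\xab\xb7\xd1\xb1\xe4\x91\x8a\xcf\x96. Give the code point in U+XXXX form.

Offset 0: leading byte 0xF0 = 11110000 → 4-byte char #1 = F0 90 8C 8B.
Offset 4: leading byte 0x54 = 01010100 → 1-byte char #2 = 54.
Offset 5: leading byte 0xDC = 11011100 → 2-byte char #3 = DC 80.
Offset 7: leading byte 0xE0 = 11100000 → 3-byte char #4 = E0 BD 81.
Offset 10: leading byte 0xEE = 11101110 → 3-byte char #5 = EE AB B7.
Offset 13: leading byte 0xD1 = 11010001 → 2-byte char #6 = D1 B1.
Offset 15: leading byte 0xE4 = 11100100 → 3-byte char #7 = E4 91 8A.
Offset 18: leading byte 0xCF = 11001111 → 2-byte char #8 = CF 96.
Leading byte 0xCF = 11001111 matches 110xxxxx → 2-byte sequence.
Byte 1: 0xCF = 11001111, payload 01111 (5 bits).
Byte 2: 0x96 = 10010110 (10xxxxxx ✓), payload 010110.
Concatenate: 01111010110 = 0x3D6 (11 bits → U+03D6).

U+03D6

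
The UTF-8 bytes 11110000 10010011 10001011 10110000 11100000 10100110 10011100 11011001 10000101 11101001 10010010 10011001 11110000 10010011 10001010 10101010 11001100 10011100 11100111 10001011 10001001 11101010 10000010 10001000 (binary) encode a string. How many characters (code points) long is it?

8

Byte at offset 0: 0xF0 = 11110000 → 4-byte char (#1). Advance 4.
Byte at offset 4: 0xE0 = 11100000 → 3-byte char (#2). Advance 3.
Byte at offset 7: 0xD9 = 11011001 → 2-byte char (#3). Advance 2.
Byte at offset 9: 0xE9 = 11101001 → 3-byte char (#4). Advance 3.
Byte at offset 12: 0xF0 = 11110000 → 4-byte char (#5). Advance 4.
Byte at offset 16: 0xCC = 11001100 → 2-byte char (#6). Advance 2.
Byte at offset 18: 0xE7 = 11100111 → 3-byte char (#7). Advance 3.
Byte at offset 21: 0xEA = 11101010 → 3-byte char (#8). Advance 3.
Reached end at offset 24 after 8 code points.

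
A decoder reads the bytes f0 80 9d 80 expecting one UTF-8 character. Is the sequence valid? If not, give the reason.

Leading byte 0xF0 = 11110000 → 4-byte form.
Continuation bytes all match 10xxxxxx. Payload decodes to 0x740.
But 0x740 < 0x10000, the minimum for a 4-byte sequence — this is an overlong encoding.

invalid (overlong encoding)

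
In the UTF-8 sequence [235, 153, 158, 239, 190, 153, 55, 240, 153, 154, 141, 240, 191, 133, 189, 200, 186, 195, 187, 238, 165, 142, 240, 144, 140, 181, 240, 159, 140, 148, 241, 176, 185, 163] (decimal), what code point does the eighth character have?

Offset 0: leading byte 0xEB = 11101011 → 3-byte char #1 = EB 99 9E.
Offset 3: leading byte 0xEF = 11101111 → 3-byte char #2 = EF BE 99.
Offset 6: leading byte 0x37 = 00110111 → 1-byte char #3 = 37.
Offset 7: leading byte 0xF0 = 11110000 → 4-byte char #4 = F0 99 9A 8D.
Offset 11: leading byte 0xF0 = 11110000 → 4-byte char #5 = F0 BF 85 BD.
Offset 15: leading byte 0xC8 = 11001000 → 2-byte char #6 = C8 BA.
Offset 17: leading byte 0xC3 = 11000011 → 2-byte char #7 = C3 BB.
Offset 19: leading byte 0xEE = 11101110 → 3-byte char #8 = EE A5 8E.
Leading byte 0xEE = 11101110 matches 1110xxxx → 3-byte sequence.
Byte 1: 0xEE = 11101110, payload 1110 (4 bits).
Byte 2: 0xA5 = 10100101 (10xxxxxx ✓), payload 100101.
Byte 3: 0x8E = 10001110 (10xxxxxx ✓), payload 001110.
Concatenate: 1110100101001110 = 0xE94E (16 bits → U+E94E).

U+E94E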